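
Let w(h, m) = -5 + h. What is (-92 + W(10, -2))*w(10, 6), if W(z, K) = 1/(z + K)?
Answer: -3675/8 ≈ -459.38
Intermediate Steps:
W(z, K) = 1/(K + z)
(-92 + W(10, -2))*w(10, 6) = (-92 + 1/(-2 + 10))*(-5 + 10) = (-92 + 1/8)*5 = (-92 + ⅛)*5 = -735/8*5 = -3675/8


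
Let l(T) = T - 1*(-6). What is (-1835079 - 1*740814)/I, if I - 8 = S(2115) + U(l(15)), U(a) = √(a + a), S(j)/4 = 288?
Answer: -1494017940/672779 + 2575893*√42/1345558 ≈ -2208.3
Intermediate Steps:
S(j) = 1152 (S(j) = 4*288 = 1152)
l(T) = 6 + T (l(T) = T + 6 = 6 + T)
U(a) = √2*√a (U(a) = √(2*a) = √2*√a)
I = 1160 + √42 (I = 8 + (1152 + √2*√(6 + 15)) = 8 + (1152 + √2*√21) = 8 + (1152 + √42) = 1160 + √42 ≈ 1166.5)
(-1835079 - 1*740814)/I = (-1835079 - 1*740814)/(1160 + √42) = (-1835079 - 740814)/(1160 + √42) = -2575893/(1160 + √42)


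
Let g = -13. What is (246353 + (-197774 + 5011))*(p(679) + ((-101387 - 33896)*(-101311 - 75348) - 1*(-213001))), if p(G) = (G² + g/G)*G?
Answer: 1297532833573160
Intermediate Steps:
p(G) = G*(G² - 13/G) (p(G) = (G² - 13/G)*G = G*(G² - 13/G))
(246353 + (-197774 + 5011))*(p(679) + ((-101387 - 33896)*(-101311 - 75348) - 1*(-213001))) = (246353 + (-197774 + 5011))*((-13 + 679³) + ((-101387 - 33896)*(-101311 - 75348) - 1*(-213001))) = (246353 - 192763)*((-13 + 313046839) + (-135283*(-176659) + 213001)) = 53590*(313046826 + (23898959497 + 213001)) = 53590*(313046826 + 23899172498) = 53590*24212219324 = 1297532833573160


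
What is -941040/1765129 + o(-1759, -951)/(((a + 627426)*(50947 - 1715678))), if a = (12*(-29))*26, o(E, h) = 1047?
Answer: -322912552311460261/605694029437221674 ≈ -0.53313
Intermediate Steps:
a = -9048 (a = -348*26 = -9048)
-941040/1765129 + o(-1759, -951)/(((a + 627426)*(50947 - 1715678))) = -941040/1765129 + 1047/(((-9048 + 627426)*(50947 - 1715678))) = -941040*1/1765129 + 1047/((618378*(-1664731))) = -941040/1765129 + 1047/(-1029433026318) = -941040/1765129 + 1047*(-1/1029433026318) = -941040/1765129 - 349/343144342106 = -322912552311460261/605694029437221674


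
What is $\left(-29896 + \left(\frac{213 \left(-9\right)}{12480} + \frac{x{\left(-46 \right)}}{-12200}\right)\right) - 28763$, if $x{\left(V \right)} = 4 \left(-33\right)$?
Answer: $- \frac{74426720367}{1268800} \approx -58659.0$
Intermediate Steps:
$x{\left(V \right)} = -132$
$\left(-29896 + \left(\frac{213 \left(-9\right)}{12480} + \frac{x{\left(-46 \right)}}{-12200}\right)\right) - 28763 = \left(-29896 + \left(\frac{213 \left(-9\right)}{12480} - \frac{132}{-12200}\right)\right) - 28763 = \left(-29896 - \frac{181167}{1268800}\right) - 28763 = - \frac{37932225967}{1268800} - 28763 = - \frac{74426720367}{1268800}$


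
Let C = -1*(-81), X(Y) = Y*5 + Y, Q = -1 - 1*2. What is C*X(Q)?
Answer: -1458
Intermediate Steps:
Q = -3 (Q = -1 - 2 = -3)
X(Y) = 6*Y (X(Y) = 5*Y + Y = 6*Y)
C = 81
C*X(Q) = 81*(6*(-3)) = 81*(-18) = -1458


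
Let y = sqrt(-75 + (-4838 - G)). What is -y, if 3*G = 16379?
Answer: -I*sqrt(93354)/3 ≈ -101.85*I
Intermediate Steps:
G = 16379/3 (G = (1/3)*16379 = 16379/3 ≈ 5459.7)
y = I*sqrt(93354)/3 (y = sqrt(-75 + (-4838 - 1*16379/3)) = sqrt(-75 + (-4838 - 16379/3)) = sqrt(-75 - 30893/3) = sqrt(-31118/3) = I*sqrt(93354)/3 ≈ 101.85*I)
-y = -I*sqrt(93354)/3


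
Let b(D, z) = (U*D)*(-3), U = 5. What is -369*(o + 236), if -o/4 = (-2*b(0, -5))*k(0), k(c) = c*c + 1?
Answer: -87084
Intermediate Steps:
b(D, z) = -15*D (b(D, z) = (5*D)*(-3) = -15*D)
k(c) = 1 + c**2 (k(c) = c**2 + 1 = 1 + c**2)
o = 0 (o = -4*(-(-30)*0)*(1 + 0**2) = -4*(-2*0)*(1 + 0) = -0 = -4*0 = 0)
-369*(o + 236) = -369*(0 + 236) = -369*236 = -87084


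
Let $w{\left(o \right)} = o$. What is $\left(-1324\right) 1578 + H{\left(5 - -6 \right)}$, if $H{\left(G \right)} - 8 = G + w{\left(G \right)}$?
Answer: $-2089242$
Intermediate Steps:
$H{\left(G \right)} = 8 + 2 G$ ($H{\left(G \right)} = 8 + \left(G + G\right) = 8 + 2 G$)
$\left(-1324\right) 1578 + H{\left(5 - -6 \right)} = \left(-1324\right) 1578 + \left(8 + 2 \left(5 - -6\right)\right) = -2089272 + \left(8 + 2 \left(5 + 6\right)\right) = -2089272 + \left(8 + 2 \cdot 11\right) = -2089272 + \left(8 + 22\right) = -2089272 + 30 = -2089242$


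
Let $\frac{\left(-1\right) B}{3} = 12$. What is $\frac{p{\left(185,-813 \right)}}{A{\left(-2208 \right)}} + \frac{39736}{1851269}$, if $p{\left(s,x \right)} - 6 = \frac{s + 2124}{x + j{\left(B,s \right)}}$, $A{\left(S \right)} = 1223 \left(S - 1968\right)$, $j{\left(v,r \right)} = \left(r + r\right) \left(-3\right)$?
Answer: $\frac{390239623991743}{18181753273300176} \approx 0.021463$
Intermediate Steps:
$B = -36$ ($B = \left(-3\right) 12 = -36$)
$j{\left(v,r \right)} = - 6 r$ ($j{\left(v,r \right)} = 2 r \left(-3\right) = - 6 r$)
$A{\left(S \right)} = -2406864 + 1223 S$ ($A{\left(S \right)} = 1223 \left(-1968 + S\right) = -2406864 + 1223 S$)
$p{\left(s,x \right)} = 6 + \frac{2124 + s}{x - 6 s}$ ($p{\left(s,x \right)} = 6 + \frac{s + 2124}{x - 6 s} = 6 + \frac{2124 + s}{x - 6 s}$)
$\frac{p{\left(185,-813 \right)}}{A{\left(-2208 \right)}} + \frac{39736}{1851269} = \frac{\frac{1}{\left(-1\right) \left(-813\right) + 6 \cdot 185} \left(-2124 - -4878 + 35 \cdot 185\right)}{-2406864 + 1223 \left(-2208\right)} + \frac{39736}{1851269} = \frac{\frac{1}{813 + 1110} \left(-2124 + 4878 + 6475\right)}{-2406864 - 2700384} + 39736 \cdot \frac{1}{1851269} = \frac{\frac{1}{1923} \cdot 9229}{-5107248} + \frac{39736}{1851269} = \frac{1}{1923} \cdot 9229 \left(- \frac{1}{5107248}\right) + \frac{39736}{1851269} = \frac{9229}{1923} \left(- \frac{1}{5107248}\right) + \frac{39736}{1851269} = - \frac{9229}{9821237904} + \frac{39736}{1851269} = \frac{390239623991743}{18181753273300176}$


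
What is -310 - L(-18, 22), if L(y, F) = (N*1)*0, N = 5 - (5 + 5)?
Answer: -310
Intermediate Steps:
N = -5 (N = 5 - 1*10 = 5 - 10 = -5)
L(y, F) = 0 (L(y, F) = -5*1*0 = -5*0 = 0)
-310 - L(-18, 22) = -310 - 1*0 = -310 + 0 = -310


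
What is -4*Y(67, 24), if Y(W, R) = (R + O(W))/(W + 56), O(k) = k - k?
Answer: -32/41 ≈ -0.78049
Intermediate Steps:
O(k) = 0
Y(W, R) = R/(56 + W) (Y(W, R) = (R + 0)/(W + 56) = R/(56 + W))
-4*Y(67, 24) = -96/(56 + 67) = -96/123 = -4*8/41 = -32/41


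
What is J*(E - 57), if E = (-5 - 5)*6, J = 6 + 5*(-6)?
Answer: 2808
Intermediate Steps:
J = -24 (J = 6 - 30 = -24)
E = -60 (E = -10*6 = -60)
J*(E - 57) = -24*(-60 - 57) = -24*(-117) = 2808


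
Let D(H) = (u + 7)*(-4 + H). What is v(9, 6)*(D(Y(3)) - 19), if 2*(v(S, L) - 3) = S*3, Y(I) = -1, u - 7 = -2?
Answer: -2607/2 ≈ -1303.5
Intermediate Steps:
u = 5 (u = 7 - 2 = 5)
v(S, L) = 3 + 3*S/2 (v(S, L) = 3 + (S*3)/2 = 3 + (3*S)/2 = 3 + 3*S/2)
D(H) = -48 + 12*H (D(H) = (5 + 7)*(-4 + H) = 12*(-4 + H) = -48 + 12*H)
v(9, 6)*(D(Y(3)) - 19) = (3 + (3/2)*9)*((-48 + 12*(-1)) - 19) = (3 + 27/2)*((-48 - 12) - 19) = 33*(-60 - 19)/2 = (33/2)*(-79) = -2607/2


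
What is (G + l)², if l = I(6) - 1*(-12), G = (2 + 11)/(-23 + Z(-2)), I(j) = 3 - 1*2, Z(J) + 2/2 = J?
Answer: 625/4 ≈ 156.25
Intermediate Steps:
Z(J) = -1 + J
I(j) = 1 (I(j) = 3 - 2 = 1)
G = -½ (G = (2 + 11)/(-23 + (-1 - 2)) = 13/(-23 - 3) = 13/(-26) = 13*(-1/26) = -½ ≈ -0.50000)
l = 13 (l = 1 - 1*(-12) = 1 + 12 = 13)
(G + l)² = (-½ + 13)² = (25/2)² = 625/4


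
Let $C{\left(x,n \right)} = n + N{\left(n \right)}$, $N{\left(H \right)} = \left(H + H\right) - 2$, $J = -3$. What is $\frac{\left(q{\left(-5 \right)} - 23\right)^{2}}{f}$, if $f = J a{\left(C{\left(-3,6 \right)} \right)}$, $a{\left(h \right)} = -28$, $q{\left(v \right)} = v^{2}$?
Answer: $\frac{1}{21} \approx 0.047619$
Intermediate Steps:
$N{\left(H \right)} = -2 + 2 H$ ($N{\left(H \right)} = 2 H - 2 = -2 + 2 H$)
$C{\left(x,n \right)} = -2 + 3 n$ ($C{\left(x,n \right)} = n + \left(-2 + 2 n\right) = -2 + 3 n$)
$f = 84$ ($f = \left(-3\right) \left(-28\right) = 84$)
$\frac{\left(q{\left(-5 \right)} - 23\right)^{2}}{f} = \frac{\left(\left(-5\right)^{2} - 23\right)^{2}}{84} = \left(25 - 23\right)^{2} \cdot \frac{1}{84} = 2^{2} \cdot \frac{1}{84} = 4 \cdot \frac{1}{84} = \frac{1}{21}$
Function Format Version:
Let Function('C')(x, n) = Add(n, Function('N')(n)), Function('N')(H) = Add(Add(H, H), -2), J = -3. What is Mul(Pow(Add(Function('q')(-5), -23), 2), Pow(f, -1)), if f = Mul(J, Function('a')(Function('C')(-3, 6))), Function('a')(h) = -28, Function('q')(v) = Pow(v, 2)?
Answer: Rational(1, 21) ≈ 0.047619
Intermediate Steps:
Function('N')(H) = Add(-2, Mul(2, H)) (Function('N')(H) = Add(Mul(2, H), -2) = Add(-2, Mul(2, H)))
Function('C')(x, n) = Add(-2, Mul(3, n)) (Function('C')(x, n) = Add(n, Add(-2, Mul(2, n))) = Add(-2, Mul(3, n)))
f = 84 (f = Mul(-3, -28) = 84)
Mul(Pow(Add(Function('q')(-5), -23), 2), Pow(f, -1)) = Mul(Pow(Add(Pow(-5, 2), -23), 2), Pow(84, -1)) = Mul(Pow(Add(25, -23), 2), Rational(1, 84)) = Mul(Pow(2, 2), Rational(1, 84)) = Mul(4, Rational(1, 84)) = Rational(1, 21)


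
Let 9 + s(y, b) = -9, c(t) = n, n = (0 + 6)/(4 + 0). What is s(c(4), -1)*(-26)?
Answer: 468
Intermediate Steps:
n = 3/2 (n = 6/4 = 6*(¼) = 3/2 ≈ 1.5000)
c(t) = 3/2
s(y, b) = -18 (s(y, b) = -9 - 9 = -18)
s(c(4), -1)*(-26) = -18*(-26) = 468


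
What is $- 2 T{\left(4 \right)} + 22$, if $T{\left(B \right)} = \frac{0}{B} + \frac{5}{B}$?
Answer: $\frac{39}{2} \approx 19.5$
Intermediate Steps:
$T{\left(B \right)} = \frac{5}{B}$ ($T{\left(B \right)} = 0 + \frac{5}{B} = \frac{5}{B}$)
$- 2 T{\left(4 \right)} + 22 = - 2 \cdot \frac{5}{4} + 22 = - 2 \cdot 5 \cdot \frac{1}{4} + 22 = \left(-2\right) \frac{5}{4} + 22 = - \frac{5}{2} + 22 = \frac{39}{2}$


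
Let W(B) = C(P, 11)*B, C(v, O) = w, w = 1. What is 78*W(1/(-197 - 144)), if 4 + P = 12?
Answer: -78/341 ≈ -0.22874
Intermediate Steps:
P = 8 (P = -4 + 12 = 8)
C(v, O) = 1
W(B) = B (W(B) = 1*B = B)
78*W(1/(-197 - 144)) = 78/(-197 - 144) = 78/(-341) = 78*(-1/341) = -78/341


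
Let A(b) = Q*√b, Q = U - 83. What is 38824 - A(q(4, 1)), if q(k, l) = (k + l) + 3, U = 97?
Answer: 38824 - 28*√2 ≈ 38784.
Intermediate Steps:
q(k, l) = 3 + k + l
Q = 14 (Q = 97 - 83 = 14)
A(b) = 14*√b
38824 - A(q(4, 1)) = 38824 - 14*√(3 + 4 + 1) = 38824 - 14*√8 = 38824 - 14*2*√2 = 38824 - 28*√2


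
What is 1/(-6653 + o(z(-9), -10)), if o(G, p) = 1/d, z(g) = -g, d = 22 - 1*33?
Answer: -11/73184 ≈ -0.00015031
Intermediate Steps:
d = -11 (d = 22 - 33 = -11)
o(G, p) = -1/11 (o(G, p) = 1/(-11) = -1/11)
1/(-6653 + o(z(-9), -10)) = 1/(-6653 - 1/11) = 1/(-73184/11) = -11/73184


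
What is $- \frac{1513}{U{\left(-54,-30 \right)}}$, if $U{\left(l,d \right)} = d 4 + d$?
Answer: $\frac{1513}{150} \approx 10.087$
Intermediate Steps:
$U{\left(l,d \right)} = 5 d$ ($U{\left(l,d \right)} = 4 d + d = 5 d$)
$- \frac{1513}{U{\left(-54,-30 \right)}} = - \frac{1513}{5 \left(-30\right)} = - \frac{1513}{-150} = \left(-1513\right) \left(- \frac{1}{150}\right) = \frac{1513}{150}$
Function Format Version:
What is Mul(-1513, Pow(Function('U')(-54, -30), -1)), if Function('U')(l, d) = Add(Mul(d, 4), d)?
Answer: Rational(1513, 150) ≈ 10.087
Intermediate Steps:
Function('U')(l, d) = Mul(5, d) (Function('U')(l, d) = Add(Mul(4, d), d) = Mul(5, d))
Mul(-1513, Pow(Function('U')(-54, -30), -1)) = Mul(-1513, Pow(Mul(5, -30), -1)) = Mul(-1513, Pow(-150, -1)) = Mul(-1513, Rational(-1, 150)) = Rational(1513, 150)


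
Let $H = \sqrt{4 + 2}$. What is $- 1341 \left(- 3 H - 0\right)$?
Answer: $4023 \sqrt{6} \approx 9854.3$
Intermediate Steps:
$H = \sqrt{6} \approx 2.4495$
$- 1341 \left(- 3 H - 0\right) = - 1341 \left(- 3 \sqrt{6} - 0\right) = - 1341 \left(- 3 \sqrt{6} + 0\right) = - 1341 \left(- 3 \sqrt{6}\right) = 4023 \sqrt{6}$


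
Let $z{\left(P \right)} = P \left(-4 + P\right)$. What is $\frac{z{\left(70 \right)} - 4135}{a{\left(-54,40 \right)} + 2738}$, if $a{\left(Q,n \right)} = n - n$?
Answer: $\frac{485}{2738} \approx 0.17714$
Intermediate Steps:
$a{\left(Q,n \right)} = 0$
$\frac{z{\left(70 \right)} - 4135}{a{\left(-54,40 \right)} + 2738} = \frac{70 \left(-4 + 70\right) - 4135}{0 + 2738} = \frac{70 \cdot 66 - 4135}{2738} = \left(4620 - 4135\right) \frac{1}{2738} = 485 \cdot \frac{1}{2738} = \frac{485}{2738}$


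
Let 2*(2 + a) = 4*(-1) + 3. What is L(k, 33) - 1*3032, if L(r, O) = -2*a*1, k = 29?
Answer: -3027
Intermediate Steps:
a = -5/2 (a = -2 + (4*(-1) + 3)/2 = -2 + (-4 + 3)/2 = -2 + (1/2)*(-1) = -2 - 1/2 = -5/2 ≈ -2.5000)
L(r, O) = 5 (L(r, O) = -2*(-5/2)*1 = 5*1 = 5)
L(k, 33) - 1*3032 = 5 - 1*3032 = 5 - 3032 = -3027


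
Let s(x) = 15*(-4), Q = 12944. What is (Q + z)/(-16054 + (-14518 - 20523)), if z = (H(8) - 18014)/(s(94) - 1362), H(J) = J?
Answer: -3070729/12109515 ≈ -0.25358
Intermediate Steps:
s(x) = -60
z = 3001/237 (z = (8 - 18014)/(-60 - 1362) = -18006/(-1422) = -18006*(-1/1422) = 3001/237 ≈ 12.662)
(Q + z)/(-16054 + (-14518 - 20523)) = (12944 + 3001/237)/(-16054 + (-14518 - 20523)) = 3070729/(237*(-16054 - 35041)) = (3070729/237)/(-51095) = (3070729/237)*(-1/51095) = -3070729/12109515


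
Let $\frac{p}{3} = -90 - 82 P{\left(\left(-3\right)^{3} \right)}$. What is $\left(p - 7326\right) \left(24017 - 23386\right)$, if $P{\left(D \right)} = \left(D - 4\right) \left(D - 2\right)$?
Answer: $-144341250$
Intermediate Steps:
$P{\left(D \right)} = \left(-4 + D\right) \left(-2 + D\right)$
$p = -221424$ ($p = 3 \left(-90 - 82 \left(8 + \left(\left(-3\right)^{3}\right)^{2} - 6 \left(-3\right)^{3}\right)\right) = 3 \left(-90 - 82 \left(8 + \left(-27\right)^{2} - -162\right)\right) = 3 \left(-90 - 82 \left(8 + 729 + 162\right)\right) = 3 \left(-90 - 73718\right) = 3 \left(-73808\right) = -221424$)
$\left(p - 7326\right) \left(24017 - 23386\right) = \left(-221424 - 7326\right) \left(24017 - 23386\right) = \left(-228750\right) 631 = -144341250$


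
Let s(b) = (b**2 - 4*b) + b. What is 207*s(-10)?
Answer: 26910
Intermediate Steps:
s(b) = b**2 - 3*b
207*s(-10) = 207*(-10*(-3 - 10)) = 207*(-10*(-13)) = 207*130 = 26910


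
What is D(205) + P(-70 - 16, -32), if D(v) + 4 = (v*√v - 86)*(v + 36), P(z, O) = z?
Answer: -20816 + 49405*√205 ≈ 6.8656e+5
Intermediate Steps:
D(v) = -4 + (-86 + v^(3/2))*(36 + v) (D(v) = -4 + (v*√v - 86)*(v + 36) = -4 + (v^(3/2) - 86)*(36 + v) = -4 + (-86 + v^(3/2))*(36 + v))
D(205) + P(-70 - 16, -32) = (-3100 + 205^(5/2) - 86*205 + 36*205^(3/2)) + (-70 - 16) = (-3100 + 42025*√205 - 17630 + 36*(205*√205)) - 86 = (-3100 + 42025*√205 - 17630 + 7380*√205) - 86 = (-20730 + 49405*√205) - 86 = -20816 + 49405*√205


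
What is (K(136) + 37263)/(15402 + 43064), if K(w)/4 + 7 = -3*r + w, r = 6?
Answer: 37707/58466 ≈ 0.64494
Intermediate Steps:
K(w) = -100 + 4*w (K(w) = -28 + 4*(-3*6 + w) = -28 + 4*(-18 + w) = -28 + (-72 + 4*w) = -100 + 4*w)
(K(136) + 37263)/(15402 + 43064) = ((-100 + 4*136) + 37263)/(15402 + 43064) = ((-100 + 544) + 37263)/58466 = (444 + 37263)*(1/58466) = 37707*(1/58466) = 37707/58466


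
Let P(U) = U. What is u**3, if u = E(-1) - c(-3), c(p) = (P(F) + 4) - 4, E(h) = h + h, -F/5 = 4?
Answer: 5832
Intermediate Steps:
F = -20 (F = -5*4 = -20)
E(h) = 2*h
c(p) = -20 (c(p) = (-20 + 4) - 4 = -16 - 4 = -20)
u = 18 (u = 2*(-1) - 1*(-20) = -2 + 20 = 18)
u**3 = 18**3 = 5832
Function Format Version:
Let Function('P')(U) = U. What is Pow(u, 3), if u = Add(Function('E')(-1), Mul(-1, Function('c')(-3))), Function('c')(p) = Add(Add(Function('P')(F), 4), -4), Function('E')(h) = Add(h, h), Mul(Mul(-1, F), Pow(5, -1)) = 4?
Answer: 5832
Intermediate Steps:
F = -20 (F = Mul(-5, 4) = -20)
Function('E')(h) = Mul(2, h)
Function('c')(p) = -20 (Function('c')(p) = Add(Add(-20, 4), -4) = Add(-16, -4) = -20)
u = 18 (u = Add(Mul(2, -1), Mul(-1, -20)) = Add(-2, 20) = 18)
Pow(u, 3) = Pow(18, 3) = 5832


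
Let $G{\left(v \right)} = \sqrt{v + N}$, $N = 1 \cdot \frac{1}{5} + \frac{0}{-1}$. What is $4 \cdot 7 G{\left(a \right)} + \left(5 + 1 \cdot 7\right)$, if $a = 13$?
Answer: $12 + \frac{28 \sqrt{330}}{5} \approx 113.73$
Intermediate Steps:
$N = \frac{1}{5}$ ($N = 1 \cdot \frac{1}{5} + 0 \left(-1\right) = \frac{1}{5} + 0 = \frac{1}{5} \approx 0.2$)
$G{\left(v \right)} = \sqrt{\frac{1}{5} + v}$ ($G{\left(v \right)} = \sqrt{v + \frac{1}{5}} = \sqrt{\frac{1}{5} + v}$)
$4 \cdot 7 G{\left(a \right)} + \left(5 + 1 \cdot 7\right) = 4 \cdot 7 \frac{\sqrt{5 + 25 \cdot 13}}{5} + \left(5 + 1 \cdot 7\right) = 28 \frac{\sqrt{5 + 325}}{5} + \left(5 + 7\right) = 28 \frac{\sqrt{330}}{5} + 12 = \frac{28 \sqrt{330}}{5} + 12 = 12 + \frac{28 \sqrt{330}}{5}$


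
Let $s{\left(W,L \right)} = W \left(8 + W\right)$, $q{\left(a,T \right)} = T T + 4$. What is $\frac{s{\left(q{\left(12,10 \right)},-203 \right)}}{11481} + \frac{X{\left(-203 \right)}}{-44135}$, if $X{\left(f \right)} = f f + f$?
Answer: $\frac{6184942}{72387705} \approx 0.085442$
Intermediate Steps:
$q{\left(a,T \right)} = 4 + T^{2}$ ($q{\left(a,T \right)} = T^{2} + 4 = 4 + T^{2}$)
$X{\left(f \right)} = f + f^{2}$ ($X{\left(f \right)} = f^{2} + f = f + f^{2}$)
$\frac{s{\left(q{\left(12,10 \right)},-203 \right)}}{11481} + \frac{X{\left(-203 \right)}}{-44135} = \frac{\left(4 + 10^{2}\right) \left(8 + \left(4 + 10^{2}\right)\right)}{11481} + \frac{\left(-203\right) \left(1 - 203\right)}{-44135} = \left(4 + 100\right) \left(8 + \left(4 + 100\right)\right) \frac{1}{11481} + \left(-203\right) \left(-202\right) \left(- \frac{1}{44135}\right) = 104 \left(8 + 104\right) \frac{1}{11481} + 41006 \left(- \frac{1}{44135}\right) = 104 \cdot 112 \cdot \frac{1}{11481} - \frac{5858}{6305} = 11648 \cdot \frac{1}{11481} - \frac{5858}{6305} = \frac{11648}{11481} - \frac{5858}{6305} = \frac{6184942}{72387705}$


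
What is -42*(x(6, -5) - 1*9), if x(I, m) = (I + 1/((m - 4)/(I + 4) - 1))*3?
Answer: -5922/19 ≈ -311.68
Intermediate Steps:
x(I, m) = 3*I + 3/(-1 + (-4 + m)/(4 + I)) (x(I, m) = (I + 1/((-4 + m)/(4 + I) - 1))*3 = (I + 1/(-1 + (-4 + m)/(4 + I)))*3 = 3*I + 3/(-1 + (-4 + m)/(4 + I)))
-42*(x(6, -5) - 1*9) = -42*(3*(-4 + 6² + 7*6 - 1*6*(-5))/(8 + 6 - 1*(-5)) - 1*9) = -42*(3*(-4 + 36 + 42 + 30)/(8 + 6 + 5) - 9) = -42*(3*104/19 - 9) = -42*(3*(1/19)*104 - 9) = -42*(312/19 - 9) = -42*141/19 = -5922/19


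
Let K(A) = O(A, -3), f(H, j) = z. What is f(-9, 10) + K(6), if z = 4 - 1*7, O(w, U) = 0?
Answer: -3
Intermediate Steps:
z = -3 (z = 4 - 7 = -3)
f(H, j) = -3
K(A) = 0
f(-9, 10) + K(6) = -3 + 0 = -3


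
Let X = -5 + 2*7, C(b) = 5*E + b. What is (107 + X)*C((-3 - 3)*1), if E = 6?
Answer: 2784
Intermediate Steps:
C(b) = 30 + b (C(b) = 5*6 + b = 30 + b)
X = 9 (X = -5 + 14 = 9)
(107 + X)*C((-3 - 3)*1) = (107 + 9)*(30 + (-3 - 3)*1) = 116*(30 - 6*1) = 116*(30 - 6) = 116*24 = 2784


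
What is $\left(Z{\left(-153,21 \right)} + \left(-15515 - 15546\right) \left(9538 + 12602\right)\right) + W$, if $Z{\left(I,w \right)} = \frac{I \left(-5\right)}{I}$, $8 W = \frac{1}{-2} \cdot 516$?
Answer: $- \frac{2750762309}{4} \approx -6.8769 \cdot 10^{8}$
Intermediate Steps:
$W = - \frac{129}{4}$ ($W = \frac{\frac{1}{-2} \cdot 516}{8} = \frac{\left(- \frac{1}{2}\right) 516}{8} = \frac{1}{8} \left(-258\right) = - \frac{129}{4} \approx -32.25$)
$Z{\left(I,w \right)} = -5$ ($Z{\left(I,w \right)} = \frac{\left(-5\right) I}{I} = -5$)
$\left(Z{\left(-153,21 \right)} + \left(-15515 - 15546\right) \left(9538 + 12602\right)\right) + W = \left(-5 + \left(-15515 - 15546\right) \left(9538 + 12602\right)\right) - \frac{129}{4} = \left(-5 - 687690540\right) - \frac{129}{4} = -687690545 - \frac{129}{4} = - \frac{2750762309}{4}$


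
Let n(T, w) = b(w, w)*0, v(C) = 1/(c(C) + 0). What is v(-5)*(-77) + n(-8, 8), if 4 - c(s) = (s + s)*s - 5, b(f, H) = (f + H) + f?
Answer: 77/41 ≈ 1.8780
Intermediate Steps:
b(f, H) = H + 2*f (b(f, H) = (H + f) + f = H + 2*f)
c(s) = 9 - 2*s**2 (c(s) = 4 - ((s + s)*s - 5) = 4 - ((2*s)*s - 5) = 4 - (2*s**2 - 5) = 4 - (-5 + 2*s**2) = 4 + (5 - 2*s**2) = 9 - 2*s**2)
v(C) = 1/(9 - 2*C**2) (v(C) = 1/((9 - 2*C**2) + 0) = 1/(9 - 2*C**2))
n(T, w) = 0 (n(T, w) = (w + 2*w)*0 = (3*w)*0 = 0)
v(-5)*(-77) + n(-8, 8) = -1/(-9 + 2*(-5)**2)*(-77) + 0 = -1/(-9 + 2*25)*(-77) + 0 = -1/(-9 + 50)*(-77) + 0 = -1/41*(-77) + 0 = 77/41 + 0 = 77/41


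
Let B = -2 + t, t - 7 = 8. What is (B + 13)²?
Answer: 676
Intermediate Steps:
t = 15 (t = 7 + 8 = 15)
B = 13 (B = -2 + 15 = 13)
(B + 13)² = (13 + 13)² = 26² = 676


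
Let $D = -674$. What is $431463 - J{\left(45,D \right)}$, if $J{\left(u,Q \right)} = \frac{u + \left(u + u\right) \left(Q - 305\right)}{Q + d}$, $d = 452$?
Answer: $\frac{31898907}{74} \approx 4.3107 \cdot 10^{5}$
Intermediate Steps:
$J{\left(u,Q \right)} = \frac{u + 2 u \left(-305 + Q\right)}{452 + Q}$ ($J{\left(u,Q \right)} = \frac{u + \left(u + u\right) \left(Q - 305\right)}{Q + 452} = \frac{u + 2 u \left(-305 + Q\right)}{452 + Q}$)
$431463 - J{\left(45,D \right)} = 431463 - \frac{45 \left(-609 + 2 \left(-674\right)\right)}{452 - 674} = 431463 - \frac{45 \left(-609 - 1348\right)}{-222} = 431463 - 45 \left(- \frac{1}{222}\right) \left(-1957\right) = 431463 - \frac{29355}{74} = \frac{31898907}{74}$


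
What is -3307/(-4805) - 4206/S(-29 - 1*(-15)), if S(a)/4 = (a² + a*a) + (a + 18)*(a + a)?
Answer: -1650599/538160 ≈ -3.0671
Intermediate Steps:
S(a) = 8*a² + 8*a*(18 + a) (S(a) = 4*((a² + a*a) + (a + 18)*(a + a)) = 4*((a² + a²) + (18 + a)*(2*a)) = 4*(2*a² + 2*a*(18 + a)) = 8*a² + 8*a*(18 + a))
-3307/(-4805) - 4206/S(-29 - 1*(-15)) = -3307/(-4805) - 4206*1/(16*(-29 - 1*(-15))*(9 + (-29 - 1*(-15)))) = -3307*(-1/4805) - 4206*1/(16*(-29 + 15)*(9 + (-29 + 15))) = 3307/4805 - 4206*(-1/(224*(9 - 14))) = 3307/4805 - 4206/(16*(-14)*(-5)) = 3307/4805 - 4206/1120 = 3307/4805 - 4206*1/1120 = 3307/4805 - 2103/560 = -1650599/538160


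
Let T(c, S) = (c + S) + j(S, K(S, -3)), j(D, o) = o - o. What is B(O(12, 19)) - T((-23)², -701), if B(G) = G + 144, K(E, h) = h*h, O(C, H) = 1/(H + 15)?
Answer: 10745/34 ≈ 316.03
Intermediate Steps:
O(C, H) = 1/(15 + H)
K(E, h) = h²
j(D, o) = 0
T(c, S) = S + c (T(c, S) = (c + S) + 0 = (S + c) + 0 = S + c)
B(G) = 144 + G
B(O(12, 19)) - T((-23)², -701) = (144 + 1/(15 + 19)) - (-701 + (-23)²) = (144 + 1/34) - (-701 + 529) = (144 + 1/34) - 1*(-172) = 4897/34 + 172 = 10745/34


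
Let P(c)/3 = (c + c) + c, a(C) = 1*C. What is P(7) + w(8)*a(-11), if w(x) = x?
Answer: -25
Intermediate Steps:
a(C) = C
P(c) = 9*c (P(c) = 3*((c + c) + c) = 3*(2*c + c) = 3*(3*c) = 9*c)
P(7) + w(8)*a(-11) = 9*7 + 8*(-11) = 63 - 88 = -25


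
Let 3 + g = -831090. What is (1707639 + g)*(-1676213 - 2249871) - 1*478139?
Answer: -3441393704003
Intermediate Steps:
g = -831093 (g = -3 - 831090 = -831093)
(1707639 + g)*(-1676213 - 2249871) - 1*478139 = (1707639 - 831093)*(-1676213 - 2249871) - 1*478139 = 876546*(-3926084) - 478139 = -3441393225864 - 478139 = -3441393704003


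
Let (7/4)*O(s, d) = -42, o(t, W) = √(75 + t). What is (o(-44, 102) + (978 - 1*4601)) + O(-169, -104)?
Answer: -3647 + √31 ≈ -3641.4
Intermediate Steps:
O(s, d) = -24 (O(s, d) = (4/7)*(-42) = -24)
(o(-44, 102) + (978 - 1*4601)) + O(-169, -104) = (√(75 - 44) + (978 - 1*4601)) - 24 = (√31 + (978 - 4601)) - 24 = (√31 - 3623) - 24 = (-3623 + √31) - 24 = -3647 + √31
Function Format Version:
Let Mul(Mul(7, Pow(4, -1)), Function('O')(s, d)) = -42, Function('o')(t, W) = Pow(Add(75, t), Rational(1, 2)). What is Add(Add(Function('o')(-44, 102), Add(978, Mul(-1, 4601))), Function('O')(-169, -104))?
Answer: Add(-3647, Pow(31, Rational(1, 2))) ≈ -3641.4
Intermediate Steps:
Function('O')(s, d) = -24 (Function('O')(s, d) = Mul(Rational(4, 7), -42) = -24)
Add(Add(Function('o')(-44, 102), Add(978, Mul(-1, 4601))), Function('O')(-169, -104)) = Add(Add(Pow(Add(75, -44), Rational(1, 2)), Add(978, Mul(-1, 4601))), -24) = Add(Add(Pow(31, Rational(1, 2)), Add(978, -4601)), -24) = Add(Add(Pow(31, Rational(1, 2)), -3623), -24) = Add(Add(-3623, Pow(31, Rational(1, 2))), -24) = Add(-3647, Pow(31, Rational(1, 2)))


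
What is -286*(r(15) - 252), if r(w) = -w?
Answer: 76362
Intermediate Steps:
-286*(r(15) - 252) = -286*(-1*15 - 252) = -286*(-15 - 252) = -286*(-267) = 76362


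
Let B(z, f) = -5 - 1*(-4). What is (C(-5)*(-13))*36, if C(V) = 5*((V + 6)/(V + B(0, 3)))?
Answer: 390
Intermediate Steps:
B(z, f) = -1 (B(z, f) = -5 + 4 = -1)
C(V) = 5*(6 + V)/(-1 + V) (C(V) = 5*((V + 6)/(V - 1)) = 5*((6 + V)/(-1 + V)) = 5*(6 + V)/(-1 + V))
(C(-5)*(-13))*36 = ((5*(6 - 5)/(-1 - 5))*(-13))*36 = ((5*1/(-6))*(-13))*36 = ((5*(-⅙)*1)*(-13))*36 = -⅚*(-13)*36 = (65/6)*36 = 390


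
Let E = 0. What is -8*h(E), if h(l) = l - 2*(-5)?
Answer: -80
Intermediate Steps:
h(l) = 10 + l (h(l) = l + 10 = 10 + l)
-8*h(E) = -8*(10 + 0) = -8*10 = -80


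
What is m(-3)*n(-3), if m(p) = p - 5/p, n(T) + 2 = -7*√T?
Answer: 8/3 + 28*I*√3/3 ≈ 2.6667 + 16.166*I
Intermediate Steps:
n(T) = -2 - 7*√T
m(p) = p - 5/p
m(-3)*n(-3) = (-3 - 5/(-3))*(-2 - 7*I*√3) = (-3 - 5*(-⅓))*(-2 - 7*I*√3) = (-3 + 5/3)*(-2 - 7*I*√3) = -4*(-2 - 7*I*√3)/3 = 8/3 + 28*I*√3/3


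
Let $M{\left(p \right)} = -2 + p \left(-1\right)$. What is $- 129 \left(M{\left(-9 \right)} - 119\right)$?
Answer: $14448$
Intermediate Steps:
$M{\left(p \right)} = -2 - p$
$- 129 \left(M{\left(-9 \right)} - 119\right) = - 129 \left(\left(-2 - -9\right) - 119\right) = - 129 \left(\left(-2 + 9\right) - 119\right) = - 129 \left(7 - 119\right) = \left(-129\right) \left(-112\right) = 14448$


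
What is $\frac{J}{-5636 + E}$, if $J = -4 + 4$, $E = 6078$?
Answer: $0$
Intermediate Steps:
$J = 0$
$\frac{J}{-5636 + E} = \frac{0}{-5636 + 6078} = \frac{0}{442} = 0 \cdot \frac{1}{442} = 0$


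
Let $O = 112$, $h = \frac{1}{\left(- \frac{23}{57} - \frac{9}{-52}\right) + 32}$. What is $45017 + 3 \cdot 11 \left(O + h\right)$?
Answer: $\frac{4587157457}{94165} \approx 48714.0$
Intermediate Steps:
$h = \frac{2964}{94165}$ ($h = \frac{1}{\left(\left(-23\right) \frac{1}{57} - - \frac{9}{52}\right) + 32} = \frac{1}{\left(- \frac{23}{57} + \frac{9}{52}\right) + 32} = \frac{1}{- \frac{683}{2964} + 32} = \frac{1}{\frac{94165}{2964}} = \frac{2964}{94165} \approx 0.031477$)
$45017 + 3 \cdot 11 \left(O + h\right) = 45017 + 3 \cdot 11 \left(112 + \frac{2964}{94165}\right) = 45017 + 33 \cdot \frac{10549444}{94165} = 45017 + \frac{348131652}{94165} = \frac{4587157457}{94165}$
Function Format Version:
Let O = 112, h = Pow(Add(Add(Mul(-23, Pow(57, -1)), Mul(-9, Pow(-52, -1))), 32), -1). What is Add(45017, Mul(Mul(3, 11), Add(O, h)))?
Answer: Rational(4587157457, 94165) ≈ 48714.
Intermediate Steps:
h = Rational(2964, 94165) (h = Pow(Add(Add(Mul(-23, Rational(1, 57)), Mul(-9, Rational(-1, 52))), 32), -1) = Pow(Add(Add(Rational(-23, 57), Rational(9, 52)), 32), -1) = Pow(Add(Rational(-683, 2964), 32), -1) = Pow(Rational(94165, 2964), -1) = Rational(2964, 94165) ≈ 0.031477)
Add(45017, Mul(Mul(3, 11), Add(O, h))) = Add(45017, Mul(Mul(3, 11), Add(112, Rational(2964, 94165)))) = Add(45017, Mul(33, Rational(10549444, 94165))) = Add(45017, Rational(348131652, 94165)) = Rational(4587157457, 94165)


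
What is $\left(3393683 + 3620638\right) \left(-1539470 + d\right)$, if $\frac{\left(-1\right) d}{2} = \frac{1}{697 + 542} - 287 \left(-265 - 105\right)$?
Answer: $- \frac{5074959799386264}{413} \approx -1.2288 \cdot 10^{13}$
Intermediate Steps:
$d = - \frac{263138822}{1239}$ ($d = - 2 \left(\frac{1}{697 + 542} - 287 \left(-265 - 105\right)\right) = - 2 \left(\frac{1}{1239} - 287 \left(-265 - 105\right)\right) = - 2 \left(\frac{1}{1239} - -106190\right) = - 2 \left(\frac{1}{1239} + 106190\right) = \left(-2\right) \frac{131569411}{1239} = - \frac{263138822}{1239} \approx -2.1238 \cdot 10^{5}$)
$\left(3393683 + 3620638\right) \left(-1539470 + d\right) = \left(3393683 + 3620638\right) \left(-1539470 - \frac{263138822}{1239}\right) = 7014321 \left(- \frac{2170542152}{1239}\right) = - \frac{5074959799386264}{413}$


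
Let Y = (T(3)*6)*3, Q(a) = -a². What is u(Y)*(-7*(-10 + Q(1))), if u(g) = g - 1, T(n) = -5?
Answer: -7007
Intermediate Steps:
Y = -90 (Y = -5*6*3 = -30*3 = -90)
u(g) = -1 + g
u(Y)*(-7*(-10 + Q(1))) = (-1 - 90)*(-7*(-10 - 1*1²)) = -(-637)*(-10 - 1*1) = -(-637)*(-10 - 1) = -(-637)*(-11) = -91*77 = -7007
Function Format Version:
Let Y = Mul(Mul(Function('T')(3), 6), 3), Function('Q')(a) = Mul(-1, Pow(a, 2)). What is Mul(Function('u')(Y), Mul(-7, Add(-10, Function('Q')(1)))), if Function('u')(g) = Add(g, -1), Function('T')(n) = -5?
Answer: -7007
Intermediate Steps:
Y = -90 (Y = Mul(Mul(-5, 6), 3) = Mul(-30, 3) = -90)
Function('u')(g) = Add(-1, g)
Mul(Function('u')(Y), Mul(-7, Add(-10, Function('Q')(1)))) = Mul(Add(-1, -90), Mul(-7, Add(-10, Mul(-1, Pow(1, 2))))) = Mul(-91, Mul(-7, Add(-10, Mul(-1, 1)))) = Mul(-91, Mul(-7, Add(-10, -1))) = Mul(-91, Mul(-7, -11)) = Mul(-91, 77) = -7007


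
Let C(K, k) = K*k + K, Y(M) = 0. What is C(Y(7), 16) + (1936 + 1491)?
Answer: 3427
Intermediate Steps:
C(K, k) = K + K*k
C(Y(7), 16) + (1936 + 1491) = 0*(1 + 16) + (1936 + 1491) = 0*17 + 3427 = 0 + 3427 = 3427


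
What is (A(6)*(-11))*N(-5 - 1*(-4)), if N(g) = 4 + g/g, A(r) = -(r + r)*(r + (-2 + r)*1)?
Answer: 6600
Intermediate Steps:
A(r) = -2*r*(-2 + 2*r) (A(r) = -2*r*(r + (-2 + r)) = -2*r*(-2 + 2*r))
N(g) = 5 (N(g) = 4 + 1 = 5)
(A(6)*(-11))*N(-5 - 1*(-4)) = ((4*6*(1 - 1*6))*(-11))*5 = ((4*6*(1 - 6))*(-11))*5 = ((4*6*(-5))*(-11))*5 = -120*(-11)*5 = 1320*5 = 6600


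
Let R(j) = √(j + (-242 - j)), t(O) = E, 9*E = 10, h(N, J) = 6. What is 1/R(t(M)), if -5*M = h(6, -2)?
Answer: -I*√2/22 ≈ -0.064282*I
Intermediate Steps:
M = -6/5 (M = -⅕*6 = -6/5 ≈ -1.2000)
E = 10/9 (E = (⅑)*10 = 10/9 ≈ 1.1111)
t(O) = 10/9
R(j) = 11*I*√2 (R(j) = √(-242) = 11*I*√2)
1/R(t(M)) = 1/(11*I*√2) = -I*√2/22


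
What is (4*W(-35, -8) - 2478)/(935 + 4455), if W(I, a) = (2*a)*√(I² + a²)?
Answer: -177/385 - 32*√1289/2695 ≈ -0.88604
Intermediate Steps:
W(I, a) = 2*a*√(I² + a²)
(4*W(-35, -8) - 2478)/(935 + 4455) = (4*(2*(-8)*√((-35)² + (-8)²)) - 2478)/(935 + 4455) = (4*(2*(-8)*√(1225 + 64)) - 2478)/5390 = (4*(2*(-8)*√1289) - 2478)*(1/5390) = (4*(-16*√1289) - 2478)*(1/5390) = (-64*√1289 - 2478)*(1/5390) = (-2478 - 64*√1289)*(1/5390) = -177/385 - 32*√1289/2695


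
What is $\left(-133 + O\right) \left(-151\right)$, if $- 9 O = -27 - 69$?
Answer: $\frac{55417}{3} \approx 18472.0$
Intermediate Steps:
$O = \frac{32}{3}$ ($O = - \frac{-27 - 69}{9} = \left(- \frac{1}{9}\right) \left(-96\right) = \frac{32}{3} \approx 10.667$)
$\left(-133 + O\right) \left(-151\right) = \left(-133 + \frac{32}{3}\right) \left(-151\right) = \left(- \frac{367}{3}\right) \left(-151\right) = \frac{55417}{3}$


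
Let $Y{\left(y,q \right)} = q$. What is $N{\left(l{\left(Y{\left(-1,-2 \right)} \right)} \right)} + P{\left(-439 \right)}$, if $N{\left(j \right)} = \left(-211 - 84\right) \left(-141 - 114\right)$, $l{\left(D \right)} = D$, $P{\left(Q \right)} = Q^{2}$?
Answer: $267946$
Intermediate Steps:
$N{\left(j \right)} = 75225$ ($N{\left(j \right)} = \left(-295\right) \left(-255\right) = 75225$)
$N{\left(l{\left(Y{\left(-1,-2 \right)} \right)} \right)} + P{\left(-439 \right)} = 75225 + \left(-439\right)^{2} = 75225 + 192721 = 267946$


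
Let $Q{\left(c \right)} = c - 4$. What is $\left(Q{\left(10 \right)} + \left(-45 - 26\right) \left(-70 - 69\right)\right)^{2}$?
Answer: $97515625$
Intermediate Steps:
$Q{\left(c \right)} = -4 + c$
$\left(Q{\left(10 \right)} + \left(-45 - 26\right) \left(-70 - 69\right)\right)^{2} = \left(\left(-4 + 10\right) + \left(-45 - 26\right) \left(-70 - 69\right)\right)^{2} = \left(6 - -9869\right)^{2} = \left(6 + 9869\right)^{2} = 9875^{2} = 97515625$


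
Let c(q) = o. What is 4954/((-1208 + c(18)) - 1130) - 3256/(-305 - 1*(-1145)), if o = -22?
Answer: -148069/24780 ≈ -5.9753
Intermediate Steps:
c(q) = -22
4954/((-1208 + c(18)) - 1130) - 3256/(-305 - 1*(-1145)) = 4954/((-1208 - 22) - 1130) - 3256/(-305 - 1*(-1145)) = 4954/(-1230 - 1130) - 3256/(-305 + 1145) = 4954/(-2360) - 3256/840 = 4954*(-1/2360) - 3256*1/840 = -2477/1180 - 407/105 = -148069/24780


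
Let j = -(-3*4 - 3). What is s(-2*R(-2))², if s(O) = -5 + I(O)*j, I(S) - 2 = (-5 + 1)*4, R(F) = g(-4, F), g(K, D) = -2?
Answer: 46225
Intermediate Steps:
R(F) = -2
I(S) = -14 (I(S) = 2 + (-5 + 1)*4 = 2 - 4*4 = 2 - 16 = -14)
j = 15 (j = -(-12 - 3) = -1*(-15) = 15)
s(O) = -215 (s(O) = -5 - 14*15 = -5 - 210 = -215)
s(-2*R(-2))² = (-215)² = 46225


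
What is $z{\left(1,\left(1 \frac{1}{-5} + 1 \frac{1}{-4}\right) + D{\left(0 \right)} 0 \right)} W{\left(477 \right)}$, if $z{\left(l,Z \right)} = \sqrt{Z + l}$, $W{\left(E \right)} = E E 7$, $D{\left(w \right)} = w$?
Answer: $\frac{1592703 \sqrt{55}}{10} \approx 1.1812 \cdot 10^{6}$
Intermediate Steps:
$W{\left(E \right)} = 7 E^{2}$ ($W{\left(E \right)} = E^{2} \cdot 7 = 7 E^{2}$)
$z{\left(1,\left(1 \frac{1}{-5} + 1 \frac{1}{-4}\right) + D{\left(0 \right)} 0 \right)} W{\left(477 \right)} = \sqrt{\left(\left(1 \frac{1}{-5} + 1 \frac{1}{-4}\right) + 0 \cdot 0\right) + 1} \cdot 7 \cdot 477^{2} = \sqrt{\left(\left(1 \left(- \frac{1}{5}\right) + 1 \left(- \frac{1}{4}\right)\right) + 0\right) + 1} \cdot 7 \cdot 227529 = \sqrt{\left(\left(- \frac{1}{5} - \frac{1}{4}\right) + 0\right) + 1} \cdot 1592703 = \sqrt{\left(- \frac{9}{20} + 0\right) + 1} \cdot 1592703 = \sqrt{- \frac{9}{20} + 1} \cdot 1592703 = \sqrt{\frac{11}{20}} \cdot 1592703 = \frac{\sqrt{55}}{10} \cdot 1592703 = \frac{1592703 \sqrt{55}}{10}$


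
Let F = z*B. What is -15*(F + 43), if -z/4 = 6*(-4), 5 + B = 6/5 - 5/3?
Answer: 7227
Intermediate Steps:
B = -82/15 (B = -5 + (6/5 - 5/3) = -5 - 7/15 = -82/15 ≈ -5.4667)
z = 96 (z = -24*(-4) = -4*(-24) = 96)
F = -2624/5 (F = 96*(-82/15) = -2624/5 ≈ -524.80)
-15*(F + 43) = -15*(-2624/5 + 43) = -15*(-2409/5) = 7227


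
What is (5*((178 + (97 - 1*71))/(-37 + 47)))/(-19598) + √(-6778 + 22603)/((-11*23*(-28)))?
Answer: -51/9799 + 5*√633/7084 ≈ 0.012553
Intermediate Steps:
(5*((178 + (97 - 1*71))/(-37 + 47)))/(-19598) + √(-6778 + 22603)/((-11*23*(-28))) = (5*((178 + (97 - 71))/10))*(-1/19598) + √15825/((-253*(-28))) = (5*((178 + 26)*(⅒)))*(-1/19598) + (5*√633)/7084 = (5*(204*(⅒)))*(-1/19598) + (5*√633)*(1/7084) = (5*(102/5))*(-1/19598) + 5*√633/7084 = 102*(-1/19598) + 5*√633/7084 = -51/9799 + 5*√633/7084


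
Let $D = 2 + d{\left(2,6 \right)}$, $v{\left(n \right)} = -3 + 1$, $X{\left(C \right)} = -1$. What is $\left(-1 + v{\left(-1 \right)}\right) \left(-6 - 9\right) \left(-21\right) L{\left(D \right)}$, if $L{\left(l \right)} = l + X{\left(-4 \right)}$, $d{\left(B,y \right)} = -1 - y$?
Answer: $5670$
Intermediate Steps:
$v{\left(n \right)} = -2$
$D = -5$ ($D = 2 - 7 = -5$)
$L{\left(l \right)} = -1 + l$ ($L{\left(l \right)} = l - 1 = -1 + l$)
$\left(-1 + v{\left(-1 \right)}\right) \left(-6 - 9\right) \left(-21\right) L{\left(D \right)} = \left(-1 - 2\right) \left(-6 - 9\right) \left(-21\right) \left(-1 - 5\right) = \left(-3\right) \left(-15\right) \left(-21\right) \left(-6\right) = 45 \left(-21\right) \left(-6\right) = \left(-945\right) \left(-6\right) = 5670$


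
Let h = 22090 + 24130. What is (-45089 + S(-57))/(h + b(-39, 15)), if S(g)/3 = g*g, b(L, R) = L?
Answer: -35342/46181 ≈ -0.76529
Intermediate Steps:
h = 46220
S(g) = 3*g² (S(g) = 3*(g*g) = 3*g²)
(-45089 + S(-57))/(h + b(-39, 15)) = (-45089 + 3*(-57)²)/(46220 - 39) = (-45089 + 3*3249)/46181 = (-45089 + 9747)*(1/46181) = -35342*1/46181 = -35342/46181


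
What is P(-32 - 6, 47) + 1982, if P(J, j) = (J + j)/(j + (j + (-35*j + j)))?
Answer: 2980919/1504 ≈ 1982.0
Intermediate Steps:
P(J, j) = -(J + j)/(32*j) (P(J, j) = (J + j)/(j + (j - 34*j)) = (J + j)/(j - 33*j) = (J + j)/((-32*j)) = (J + j)*(-1/(32*j)) = -(J + j)/(32*j))
P(-32 - 6, 47) + 1982 = (1/32)*(-(-32 - 6) - 1*47)/47 + 1982 = (1/32)*(1/47)*(-1*(-38) - 47) + 1982 = (1/32)*(1/47)*(38 - 47) + 1982 = (1/32)*(1/47)*(-9) + 1982 = -9/1504 + 1982 = 2980919/1504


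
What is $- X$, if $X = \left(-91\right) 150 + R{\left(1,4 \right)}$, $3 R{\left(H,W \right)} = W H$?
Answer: $\frac{40946}{3} \approx 13649.0$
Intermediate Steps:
$R{\left(H,W \right)} = \frac{H W}{3}$ ($R{\left(H,W \right)} = \frac{W H}{3} = \frac{H W}{3}$)
$X = - \frac{40946}{3}$ ($X = \left(-91\right) 150 + \frac{1}{3} \cdot 1 \cdot 4 = -13650 + \frac{4}{3} = - \frac{40946}{3} \approx -13649.0$)
$- X = \left(-1\right) \left(- \frac{40946}{3}\right) = \frac{40946}{3}$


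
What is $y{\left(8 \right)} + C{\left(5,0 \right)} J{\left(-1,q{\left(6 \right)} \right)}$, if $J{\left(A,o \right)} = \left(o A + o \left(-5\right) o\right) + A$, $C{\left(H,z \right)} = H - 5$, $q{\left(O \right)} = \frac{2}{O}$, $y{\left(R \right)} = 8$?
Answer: $8$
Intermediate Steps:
$C{\left(H,z \right)} = -5 + H$
$J{\left(A,o \right)} = A - 5 o^{2} + A o$ ($J{\left(A,o \right)} = \left(A o + - 5 o o\right) + A = \left(A o - 5 o^{2}\right) + A = \left(- 5 o^{2} + A o\right) + A = A - 5 o^{2} + A o$)
$y{\left(8 \right)} + C{\left(5,0 \right)} J{\left(-1,q{\left(6 \right)} \right)} = 8 + \left(-5 + 5\right) \left(-1 - 5 \left(\frac{2}{6}\right)^{2} - \frac{2}{6}\right) = 8 + 0 \left(-1 - 5 \left(2 \cdot \frac{1}{6}\right)^{2} - 2 \cdot \frac{1}{6}\right) = 8 + 0 \left(-1 - \frac{5}{9} - \frac{1}{3}\right) = 8 + 0 \left(- \frac{17}{9}\right) = 8 + 0 = 8$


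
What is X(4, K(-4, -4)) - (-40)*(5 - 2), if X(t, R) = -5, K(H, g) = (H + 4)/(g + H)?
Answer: 115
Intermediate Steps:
K(H, g) = (4 + H)/(H + g)
X(4, K(-4, -4)) - (-40)*(5 - 2) = -5 - (-40)*(5 - 2) = -5 - (-40)*3 = -5 - 8*(-15) = -5 + 120 = 115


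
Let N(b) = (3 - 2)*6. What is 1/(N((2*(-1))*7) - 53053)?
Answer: -1/53047 ≈ -1.8851e-5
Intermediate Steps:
N(b) = 6 (N(b) = 1*6 = 6)
1/(N((2*(-1))*7) - 53053) = 1/(6 - 53053) = 1/(-53047) = -1/53047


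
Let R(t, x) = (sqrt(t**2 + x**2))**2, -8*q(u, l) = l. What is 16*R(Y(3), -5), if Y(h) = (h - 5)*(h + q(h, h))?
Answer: 841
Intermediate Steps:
q(u, l) = -l/8
Y(h) = 7*h*(-5 + h)/8 (Y(h) = (h - 5)*(h - h/8) = (-5 + h)*(7*h/8) = 7*h*(-5 + h)/8)
R(t, x) = t**2 + x**2
16*R(Y(3), -5) = 16*(((7/8)*3*(-5 + 3))**2 + (-5)**2) = 16*(((7/8)*3*(-2))**2 + 25) = 16*((-21/4)**2 + 25) = 16*(441/16 + 25) = 16*(841/16) = 841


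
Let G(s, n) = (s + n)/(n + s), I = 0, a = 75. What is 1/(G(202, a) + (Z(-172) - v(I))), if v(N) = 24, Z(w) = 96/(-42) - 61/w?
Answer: -1204/30017 ≈ -0.040111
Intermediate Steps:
Z(w) = -16/7 - 61/w (Z(w) = 96*(-1/42) - 61/w = -16/7 - 61/w)
G(s, n) = 1 (G(s, n) = (n + s)/(n + s) = 1)
1/(G(202, a) + (Z(-172) - v(I))) = 1/(1 + ((-16/7 - 61/(-172)) - 1*24)) = 1/(1 + ((-16/7 - 61*(-1/172)) - 24)) = 1/(1 + ((-16/7 + 61/172) - 24)) = 1/(1 + (-2325/1204 - 24)) = 1/(1 - 31221/1204) = 1/(-30017/1204) = -1204/30017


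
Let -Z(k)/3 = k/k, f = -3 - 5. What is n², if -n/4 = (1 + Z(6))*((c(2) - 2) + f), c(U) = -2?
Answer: 9216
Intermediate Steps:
f = -8
Z(k) = -3 (Z(k) = -3*k/k = -3*1 = -3)
n = -96 (n = -4*(1 - 3)*((-2 - 2) - 8) = -(-8)*(-4 - 8) = -(-8)*(-12) = -4*24 = -96)
n² = (-96)² = 9216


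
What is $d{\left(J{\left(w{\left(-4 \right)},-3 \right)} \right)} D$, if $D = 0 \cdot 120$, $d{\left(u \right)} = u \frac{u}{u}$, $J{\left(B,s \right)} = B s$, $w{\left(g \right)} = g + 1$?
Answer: $0$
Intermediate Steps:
$w{\left(g \right)} = 1 + g$
$d{\left(u \right)} = u$ ($d{\left(u \right)} = u 1 = u$)
$D = 0$
$d{\left(J{\left(w{\left(-4 \right)},-3 \right)} \right)} D = \left(1 - 4\right) \left(-3\right) 0 = \left(-3\right) \left(-3\right) 0 = 9 \cdot 0 = 0$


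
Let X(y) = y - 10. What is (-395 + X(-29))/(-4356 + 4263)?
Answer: 14/3 ≈ 4.6667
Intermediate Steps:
X(y) = -10 + y
(-395 + X(-29))/(-4356 + 4263) = (-395 + (-10 - 29))/(-4356 + 4263) = (-395 - 39)/(-93) = -434*(-1/93) = 14/3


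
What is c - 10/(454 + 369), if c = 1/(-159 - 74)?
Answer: -3153/191759 ≈ -0.016443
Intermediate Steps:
c = -1/233 (c = 1/(-233) = -1/233 ≈ -0.0042918)
c - 10/(454 + 369) = -1/233 - 10/(454 + 369) = -1/233 - 10/823 = -3153/191759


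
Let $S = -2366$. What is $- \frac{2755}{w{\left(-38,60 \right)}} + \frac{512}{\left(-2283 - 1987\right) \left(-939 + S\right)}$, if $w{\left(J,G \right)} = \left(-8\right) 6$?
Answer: $\frac{19439774413}{338696400} \approx 57.396$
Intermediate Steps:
$w{\left(J,G \right)} = -48$
$- \frac{2755}{w{\left(-38,60 \right)}} + \frac{512}{\left(-2283 - 1987\right) \left(-939 + S\right)} = - \frac{2755}{-48} + \frac{512}{\left(-2283 - 1987\right) \left(-939 - 2366\right)} = \left(-2755\right) \left(- \frac{1}{48}\right) + \frac{512}{\left(-4270\right) \left(-3305\right)} = \frac{2755}{48} + \frac{512}{14112350} = \frac{2755}{48} + 512 \cdot \frac{1}{14112350} = \frac{2755}{48} + \frac{256}{7056175} = \frac{19439774413}{338696400}$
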